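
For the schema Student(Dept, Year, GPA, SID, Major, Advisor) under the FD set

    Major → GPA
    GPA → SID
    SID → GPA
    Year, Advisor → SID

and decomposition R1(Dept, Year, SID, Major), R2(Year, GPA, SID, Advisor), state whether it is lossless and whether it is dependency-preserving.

lossy but dependency-preserving

Lossless test: (Year, SID)⁺ = {Year, GPA, SID}, which is a superkey of neither fragment — lossy.
Dependency preservation: Major → GPA is not contained in any single fragment, but the restricted closure of its left-hand side across the fragments still reaches the right-hand side; the remaining FDs each lie inside some fragment. All dependencies are preserved.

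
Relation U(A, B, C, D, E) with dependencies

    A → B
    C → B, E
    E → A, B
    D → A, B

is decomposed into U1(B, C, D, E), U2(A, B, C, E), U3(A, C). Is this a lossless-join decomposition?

Yes

Chase test. Columns are A, B, C, D, E; row i has aⱼ where attribute j ∈ Ui, else bᵢⱼ.
Initial tableau (one row per fragment):
  row 1: b11 a2 a3 a4 a5
  row 2: a1 a2 a3 b24 a5
  row 3: a1 b32 a3 b34 b35
Rows 2 and 3 agree on A; apply A→B and equate their B entries.
Rows 1 and 3 agree on C; apply C→B, E and equate their B, E entries.
Rows 1 and 2 agree on E; apply E→A, B and equate their A, B entries.
Row 1 is now all distinguished symbols — the join is lossless.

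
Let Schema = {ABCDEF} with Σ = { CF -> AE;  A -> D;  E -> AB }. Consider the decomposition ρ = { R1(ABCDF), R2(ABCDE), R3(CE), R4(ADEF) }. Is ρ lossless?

Chase test. Columns are ABCDEF; row i has aⱼ where attribute j ∈ Ri, else bᵢⱼ.
Initial tableau (one row per fragment):
  row 1: a1 a2 a3 a4 b15 a6
  row 2: a1 a2 a3 a4 a5 b26
  row 3: b31 b32 a3 b34 a5 b36
  row 4: a1 b42 b43 a4 a5 a6
Rows 2 and 3 agree on E; apply E→AB and equate their AB entries.
Rows 2 and 4 agree on E; apply E→AB and equate their AB entries.
Rows 1 and 3 agree on A; apply A→D and equate their D entries.
No row becomes fully distinguished — the join is lossy.

No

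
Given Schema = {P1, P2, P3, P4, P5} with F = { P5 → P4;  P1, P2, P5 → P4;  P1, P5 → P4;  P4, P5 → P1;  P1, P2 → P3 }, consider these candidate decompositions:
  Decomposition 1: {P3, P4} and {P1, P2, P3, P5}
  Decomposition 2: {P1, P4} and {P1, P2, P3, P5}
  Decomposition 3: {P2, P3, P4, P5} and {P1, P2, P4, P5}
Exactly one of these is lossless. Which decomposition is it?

Decomposition 1: common = {P3}, closure = {P3} → lossy.
Decomposition 2: common = {P1}, closure = {P1} → lossy.
Decomposition 3: common = {P2, P4, P5}, closure = {P1, P2, P3, P4, P5} → lossless.

Decomposition 3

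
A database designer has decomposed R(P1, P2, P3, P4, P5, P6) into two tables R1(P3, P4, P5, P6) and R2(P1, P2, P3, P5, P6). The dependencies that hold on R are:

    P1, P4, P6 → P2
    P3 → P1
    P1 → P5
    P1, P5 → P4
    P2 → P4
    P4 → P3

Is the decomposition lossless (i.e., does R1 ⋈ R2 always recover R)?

Common attributes: R1 ∩ R2 = {P3, P5, P6}.
Closure of {P3, P5, P6}: P3 → P1 applies, adding P1; P1, P5 → P4 applies, adding P4; P1, P4, P6 → P2 applies, adding P2. So (P3, P5, P6)⁺ = {P1, P2, P3, P4, P5, P6}.
This closure contains every attribute of R1, so R1 ∩ R2 → R1. The join is lossless.

Yes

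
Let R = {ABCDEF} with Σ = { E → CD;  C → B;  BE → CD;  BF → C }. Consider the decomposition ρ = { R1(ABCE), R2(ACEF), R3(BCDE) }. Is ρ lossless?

Yes

Chase test. Columns are ABCDEF; row i has aⱼ where attribute j ∈ Ri, else bᵢⱼ.
Initial tableau (one row per fragment):
  row 1: a1 a2 a3 b14 a5 b16
  row 2: a1 b22 a3 b24 a5 a6
  row 3: b31 a2 a3 a4 a5 b36
Rows 1 and 2 agree on E; apply E→CD and equate their CD entries.
Rows 1 and 3 agree on E; apply E→CD and equate their CD entries.
Rows 1 and 2 agree on C; apply C→B and equate their B entries.
Row 2 is now all distinguished symbols — the join is lossless.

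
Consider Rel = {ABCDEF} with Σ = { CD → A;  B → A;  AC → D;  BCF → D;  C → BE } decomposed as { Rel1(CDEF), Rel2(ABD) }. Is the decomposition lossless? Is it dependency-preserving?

Lossless test: (D)⁺ = {D}, which is a superkey of neither fragment — lossy.
Dependency preservation: the restricted closure of {CD} across the fragments never reaches {A}, so CD → A cannot be enforced without a join — not preserved.

lossy and not dependency-preserving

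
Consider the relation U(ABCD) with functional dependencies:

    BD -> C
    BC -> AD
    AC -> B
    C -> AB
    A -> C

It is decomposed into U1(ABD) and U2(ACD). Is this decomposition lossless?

Yes

Common attributes: U1 ∩ U2 = {AD}.
Closure of {AD}: A → C applies, adding C; AC → B applies, adding B. So (AD)⁺ = {ABCD}.
This closure contains every attribute of U1, so U1 ∩ U2 → U1. The join is lossless.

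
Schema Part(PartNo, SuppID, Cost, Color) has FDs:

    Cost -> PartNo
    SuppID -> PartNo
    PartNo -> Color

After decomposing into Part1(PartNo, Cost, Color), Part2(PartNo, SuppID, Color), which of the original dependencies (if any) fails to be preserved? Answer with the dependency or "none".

none

Cost → PartNo lies within Part1.
SuppID → PartNo lies within Part2.
PartNo → Color lies within Part1.
Every dependency is enforceable on the fragments, so the decomposition is dependency-preserving.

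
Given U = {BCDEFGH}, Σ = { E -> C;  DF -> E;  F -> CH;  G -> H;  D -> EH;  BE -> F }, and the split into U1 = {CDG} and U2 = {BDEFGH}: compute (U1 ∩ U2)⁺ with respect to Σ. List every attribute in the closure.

U1 ∩ U2 = {DG}.
G → H applies, adding H
D → EH applies, adding E
E → C applies, adding C
Closure: {CDEGH}.

CDEGH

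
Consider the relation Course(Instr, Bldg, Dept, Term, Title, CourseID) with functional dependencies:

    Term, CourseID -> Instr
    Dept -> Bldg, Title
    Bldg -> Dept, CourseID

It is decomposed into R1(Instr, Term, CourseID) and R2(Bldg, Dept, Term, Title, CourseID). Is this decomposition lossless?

Yes

Common attributes: R1 ∩ R2 = {Term, CourseID}.
Closure of {Term, CourseID}: Term, CourseID → Instr applies, adding Instr. So (Term, CourseID)⁺ = {Instr, Term, CourseID}.
This closure contains every attribute of R1, so R1 ∩ R2 → R1. The join is lossless.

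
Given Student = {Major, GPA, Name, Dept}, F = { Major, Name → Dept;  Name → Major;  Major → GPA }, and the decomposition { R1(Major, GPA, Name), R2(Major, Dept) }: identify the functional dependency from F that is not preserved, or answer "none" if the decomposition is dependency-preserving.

Check Major, Name → Dept: no single fragment contains all of {Major, Name, Dept}, and the restricted closure of {Major, Name} across the fragments never reaches {Dept}.
Name → Major is preserved.
Major → GPA is preserved.

Major, Name → Dept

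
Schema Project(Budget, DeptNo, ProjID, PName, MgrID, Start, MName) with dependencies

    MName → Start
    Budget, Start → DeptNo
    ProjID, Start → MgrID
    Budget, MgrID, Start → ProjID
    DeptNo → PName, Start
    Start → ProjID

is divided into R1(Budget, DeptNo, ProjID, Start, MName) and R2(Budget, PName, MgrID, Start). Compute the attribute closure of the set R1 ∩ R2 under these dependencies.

Budget, DeptNo, ProjID, PName, MgrID, Start

R1 ∩ R2 = {Budget, Start}.
Budget, Start → DeptNo applies, adding DeptNo
DeptNo → PName, Start applies, adding PName
Start → ProjID applies, adding ProjID
ProjID, Start → MgrID applies, adding MgrID
Closure: {Budget, DeptNo, ProjID, PName, MgrID, Start}.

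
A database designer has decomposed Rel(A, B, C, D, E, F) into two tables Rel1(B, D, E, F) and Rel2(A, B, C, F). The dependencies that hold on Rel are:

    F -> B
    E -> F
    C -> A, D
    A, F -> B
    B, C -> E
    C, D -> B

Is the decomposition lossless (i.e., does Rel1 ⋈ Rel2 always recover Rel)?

No

Common attributes: Rel1 ∩ Rel2 = {B, F}.
No dependency enlarges {B, F}, so (B, F)⁺ = {B, F}.
The closure contains neither all of Rel1 = {B, D, E, F} nor all of Rel2 = {A, B, C, F}, so the common attributes are not a superkey of either fragment. The join is lossy.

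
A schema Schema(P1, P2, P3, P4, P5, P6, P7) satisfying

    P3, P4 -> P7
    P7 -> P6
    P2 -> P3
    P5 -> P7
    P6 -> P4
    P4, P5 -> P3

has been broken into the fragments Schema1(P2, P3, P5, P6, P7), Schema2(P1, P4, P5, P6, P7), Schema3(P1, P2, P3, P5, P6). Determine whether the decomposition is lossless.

Chase test. Columns are P1, P2, P3, P4, P5, P6, P7; row i has aⱼ where attribute j ∈ Schemai, else bᵢⱼ.
Initial tableau (one row per fragment):
  row 1: b11 a2 a3 b14 a5 a6 a7
  row 2: a1 b22 b23 a4 a5 a6 a7
  row 3: a1 a2 a3 b34 a5 a6 b37
Rows 1 and 3 agree on P5; apply P5→P7 and equate their P7 entries.
Rows 1 and 2 agree on P6; apply P6→P4 and equate their P4 entries.
Rows 1 and 3 agree on P6; apply P6→P4 and equate their P4 entries.
Rows 1 and 2 agree on P4, P5; apply P4, P5→P3 and equate their P3 entries.
Row 3 is now all distinguished symbols — the join is lossless.

Yes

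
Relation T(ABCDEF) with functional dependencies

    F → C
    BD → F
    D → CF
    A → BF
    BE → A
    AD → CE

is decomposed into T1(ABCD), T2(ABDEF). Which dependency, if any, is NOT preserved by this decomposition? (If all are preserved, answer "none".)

Check F → C: no single fragment contains all of {CF}, and the restricted closure of {F} across the fragments never reaches {C}.
BD → F is preserved.
D → CF is preserved.
A → BF is preserved.
BE → A is preserved.
AD → CE is preserved.

F → C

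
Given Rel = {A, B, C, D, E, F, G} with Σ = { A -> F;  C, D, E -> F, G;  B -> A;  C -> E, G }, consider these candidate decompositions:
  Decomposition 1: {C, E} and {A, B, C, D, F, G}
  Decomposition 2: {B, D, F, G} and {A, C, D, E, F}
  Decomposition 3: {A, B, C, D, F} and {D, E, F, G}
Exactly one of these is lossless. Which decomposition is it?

Decomposition 1

Decomposition 1: common = {C}, closure = {C, E, G} → lossless.
Decomposition 2: common = {D, F}, closure = {D, F} → lossy.
Decomposition 3: common = {D, F}, closure = {D, F} → lossy.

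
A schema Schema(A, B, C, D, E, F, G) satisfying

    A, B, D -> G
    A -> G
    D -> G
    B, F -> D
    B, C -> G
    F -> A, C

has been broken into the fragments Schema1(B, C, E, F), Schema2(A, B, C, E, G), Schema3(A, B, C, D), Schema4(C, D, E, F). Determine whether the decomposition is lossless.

Chase test. Columns are A, B, C, D, E, F, G; row i has aⱼ where attribute j ∈ Schemai, else bᵢⱼ.
Initial tableau (one row per fragment):
  row 1: b11 a2 a3 b14 a5 a6 b17
  row 2: a1 a2 a3 b24 a5 b26 a7
  row 3: a1 a2 a3 a4 b35 b36 b37
  row 4: b41 b42 a3 a4 a5 a6 b47
Rows 2 and 3 agree on A; apply A→G and equate their G entries.
Rows 3 and 4 agree on D; apply D→G and equate their G entries.
Rows 1 and 2 agree on B, C; apply B, C→G and equate their G entries.
Rows 1 and 4 agree on F; apply F→A, C and equate their A, C entries.
No row becomes fully distinguished — the join is lossy.

No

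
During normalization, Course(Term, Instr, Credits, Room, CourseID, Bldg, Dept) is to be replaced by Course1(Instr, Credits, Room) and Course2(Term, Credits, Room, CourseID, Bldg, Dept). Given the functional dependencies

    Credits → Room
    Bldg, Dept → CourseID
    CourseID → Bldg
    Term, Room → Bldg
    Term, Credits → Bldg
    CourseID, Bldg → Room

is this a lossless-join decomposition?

No

Common attributes: Course1 ∩ Course2 = {Credits, Room}.
No dependency enlarges {Credits, Room}, so (Credits, Room)⁺ = {Credits, Room}.
The closure contains neither all of Course1 = {Instr, Credits, Room} nor all of Course2 = {Term, Credits, Room, CourseID, Bldg, Dept}, so the common attributes are not a superkey of either fragment. The join is lossy.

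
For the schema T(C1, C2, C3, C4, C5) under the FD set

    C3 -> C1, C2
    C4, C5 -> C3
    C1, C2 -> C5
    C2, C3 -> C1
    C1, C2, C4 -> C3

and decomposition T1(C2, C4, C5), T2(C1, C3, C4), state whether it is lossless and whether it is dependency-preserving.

Lossless test: (C4)⁺ = {C4}, which is a superkey of neither fragment — lossy.
Dependency preservation: the restricted closure of {C3} across the fragments never reaches {C1, C2}, so C3 → C1, C2 cannot be enforced without a join — not preserved.

lossy and not dependency-preserving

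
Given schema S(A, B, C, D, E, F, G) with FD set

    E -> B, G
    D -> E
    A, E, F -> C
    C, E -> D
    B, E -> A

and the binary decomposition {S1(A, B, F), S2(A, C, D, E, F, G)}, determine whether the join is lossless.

Common attributes: S1 ∩ S2 = {A, F}.
No dependency enlarges {A, F}, so (A, F)⁺ = {A, F}.
The closure contains neither all of S1 = {A, B, F} nor all of S2 = {A, C, D, E, F, G}, so the common attributes are not a superkey of either fragment. The join is lossy.

No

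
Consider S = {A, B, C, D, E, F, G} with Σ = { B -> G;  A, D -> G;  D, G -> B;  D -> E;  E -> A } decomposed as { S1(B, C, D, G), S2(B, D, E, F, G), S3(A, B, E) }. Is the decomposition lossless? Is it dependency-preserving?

lossy but dependency-preserving

Lossless test (chase): Rows 1 and 3 agree on B; apply B→G and equate their G entries. Rows 1 and 2 agree on D; apply D→E and equate their E entries. Rows 1 and 2 agree on E; apply E→A and equate their A entries. Rows 1 and 3 agree on E; apply E→A and equate their A entries. No row becomes fully distinguished — the join is lossy.
Dependency preservation: A, D → G is not contained in any single fragment, but the restricted closure of its left-hand side across the fragments still reaches the right-hand side; the remaining FDs each lie inside some fragment. All dependencies are preserved.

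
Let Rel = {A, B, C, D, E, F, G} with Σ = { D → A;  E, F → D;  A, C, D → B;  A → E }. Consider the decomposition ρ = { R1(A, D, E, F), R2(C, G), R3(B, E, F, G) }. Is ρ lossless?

Chase test. Columns are A, B, C, D, E, F, G; row i has aⱼ where attribute j ∈ Ri, else bᵢⱼ.
Initial tableau (one row per fragment):
  row 1: a1 b12 b13 a4 a5 a6 b17
  row 2: b21 b22 a3 b24 b25 b26 a7
  row 3: b31 a2 b33 b34 a5 a6 a7
Rows 1 and 3 agree on E, F; apply E, F→D and equate their D entries.
Rows 1 and 3 agree on D; apply D→A and equate their A entries.
No row becomes fully distinguished — the join is lossy.

No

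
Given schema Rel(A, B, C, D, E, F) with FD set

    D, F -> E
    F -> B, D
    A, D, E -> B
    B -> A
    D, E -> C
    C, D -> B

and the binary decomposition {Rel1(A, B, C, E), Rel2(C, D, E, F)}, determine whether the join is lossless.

Common attributes: Rel1 ∩ Rel2 = {C, E}.
No dependency enlarges {C, E}, so (C, E)⁺ = {C, E}.
The closure contains neither all of Rel1 = {A, B, C, E} nor all of Rel2 = {C, D, E, F}, so the common attributes are not a superkey of either fragment. The join is lossy.

No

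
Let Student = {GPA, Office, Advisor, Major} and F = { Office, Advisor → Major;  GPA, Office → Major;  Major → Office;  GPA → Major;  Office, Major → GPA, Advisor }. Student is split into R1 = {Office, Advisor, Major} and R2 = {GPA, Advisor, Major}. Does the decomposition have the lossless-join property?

Yes

Common attributes: R1 ∩ R2 = {Advisor, Major}.
Closure of {Advisor, Major}: Major → Office applies, adding Office; Office, Major → GPA, Advisor applies, adding GPA. So (Advisor, Major)⁺ = {GPA, Office, Advisor, Major}.
This closure contains every attribute of R1, so R1 ∩ R2 → R1. The join is lossless.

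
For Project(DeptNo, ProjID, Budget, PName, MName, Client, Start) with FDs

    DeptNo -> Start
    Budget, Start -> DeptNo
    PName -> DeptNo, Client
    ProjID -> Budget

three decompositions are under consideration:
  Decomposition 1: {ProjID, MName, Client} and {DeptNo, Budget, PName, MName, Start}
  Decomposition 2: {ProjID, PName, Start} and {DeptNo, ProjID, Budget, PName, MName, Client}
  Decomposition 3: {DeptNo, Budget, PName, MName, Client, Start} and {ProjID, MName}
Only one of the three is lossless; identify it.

Decomposition 2

Decomposition 1: common = {MName}, closure = {MName} → lossy.
Decomposition 2: common = {ProjID, PName}, closure = {DeptNo, ProjID, Budget, PName, Client, Start} → lossless.
Decomposition 3: common = {MName}, closure = {MName} → lossy.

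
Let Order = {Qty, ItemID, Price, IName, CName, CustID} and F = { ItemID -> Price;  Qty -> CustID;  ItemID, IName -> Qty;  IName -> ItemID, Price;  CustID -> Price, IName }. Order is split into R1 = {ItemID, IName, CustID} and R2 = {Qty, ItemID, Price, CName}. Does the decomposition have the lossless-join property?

Common attributes: R1 ∩ R2 = {ItemID}.
Closure of {ItemID}: ItemID → Price applies, adding Price. So (ItemID)⁺ = {ItemID, Price}.
The closure contains neither all of R1 = {ItemID, IName, CustID} nor all of R2 = {Qty, ItemID, Price, CName}, so the common attributes are not a superkey of either fragment. The join is lossy.

No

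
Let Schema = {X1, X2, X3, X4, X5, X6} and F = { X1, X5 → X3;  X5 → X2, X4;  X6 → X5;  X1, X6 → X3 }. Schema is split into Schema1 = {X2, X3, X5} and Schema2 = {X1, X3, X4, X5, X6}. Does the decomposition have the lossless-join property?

Common attributes: Schema1 ∩ Schema2 = {X3, X5}.
Closure of {X3, X5}: X5 → X2, X4 applies, adding X2, X4. So (X3, X5)⁺ = {X2, X3, X4, X5}.
This closure contains every attribute of Schema1, so Schema1 ∩ Schema2 → Schema1. The join is lossless.

Yes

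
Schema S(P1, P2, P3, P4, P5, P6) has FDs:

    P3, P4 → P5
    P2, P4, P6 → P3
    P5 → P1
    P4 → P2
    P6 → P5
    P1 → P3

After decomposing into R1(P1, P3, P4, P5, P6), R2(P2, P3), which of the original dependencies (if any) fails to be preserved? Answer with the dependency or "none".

P4 → P2

Check P4 → P2: no single fragment contains all of {P2, P4}, and the restricted closure of {P4} across the fragments never reaches {P2}.
P3, P4 → P5 is preserved.
P2, P4, P6 → P3 is preserved.
P5 → P1 is preserved.
P6 → P5 is preserved.
P1 → P3 is preserved.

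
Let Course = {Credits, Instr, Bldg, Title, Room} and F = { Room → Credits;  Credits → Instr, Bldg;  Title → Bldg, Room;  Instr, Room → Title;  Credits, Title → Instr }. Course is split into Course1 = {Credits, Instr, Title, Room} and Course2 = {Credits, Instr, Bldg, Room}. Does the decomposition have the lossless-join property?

Common attributes: Course1 ∩ Course2 = {Credits, Instr, Room}.
Closure of {Credits, Instr, Room}: Credits → Instr, Bldg applies, adding Bldg; Instr, Room → Title applies, adding Title. So (Credits, Instr, Room)⁺ = {Credits, Instr, Bldg, Title, Room}.
This closure contains every attribute of Course1, so Course1 ∩ Course2 → Course1. The join is lossless.

Yes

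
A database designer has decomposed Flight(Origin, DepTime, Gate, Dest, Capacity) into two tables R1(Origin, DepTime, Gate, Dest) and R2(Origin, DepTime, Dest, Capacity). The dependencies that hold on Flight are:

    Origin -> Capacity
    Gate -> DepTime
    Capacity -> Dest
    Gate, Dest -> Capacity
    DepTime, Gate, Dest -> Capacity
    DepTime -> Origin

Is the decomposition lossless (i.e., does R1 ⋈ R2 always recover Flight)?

Common attributes: R1 ∩ R2 = {Origin, DepTime, Dest}.
Closure of {Origin, DepTime, Dest}: Origin → Capacity applies, adding Capacity. So (Origin, DepTime, Dest)⁺ = {Origin, DepTime, Dest, Capacity}.
This closure contains every attribute of R2, so R1 ∩ R2 → R2. The join is lossless.

Yes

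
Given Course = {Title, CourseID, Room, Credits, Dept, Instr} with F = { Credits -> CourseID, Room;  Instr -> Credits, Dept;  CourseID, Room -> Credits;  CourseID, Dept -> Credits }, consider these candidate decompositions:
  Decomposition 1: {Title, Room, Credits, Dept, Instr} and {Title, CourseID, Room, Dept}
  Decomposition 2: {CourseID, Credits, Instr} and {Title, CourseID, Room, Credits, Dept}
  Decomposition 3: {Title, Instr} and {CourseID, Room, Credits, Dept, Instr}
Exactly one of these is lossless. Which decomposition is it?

Decomposition 3

Decomposition 1: common = {Title, Room, Dept}, closure = {Title, Room, Dept} → lossy.
Decomposition 2: common = {CourseID, Credits}, closure = {CourseID, Room, Credits} → lossy.
Decomposition 3: common = {Instr}, closure = {CourseID, Room, Credits, Dept, Instr} → lossless.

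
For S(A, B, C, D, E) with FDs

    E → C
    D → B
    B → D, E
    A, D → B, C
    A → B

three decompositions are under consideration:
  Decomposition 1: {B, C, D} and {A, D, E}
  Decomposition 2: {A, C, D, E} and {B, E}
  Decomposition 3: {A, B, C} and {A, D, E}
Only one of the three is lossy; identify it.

Decomposition 1: common = {D}, closure = {B, C, D, E} → lossless.
Decomposition 2: common = {E}, closure = {C, E} → lossy.
Decomposition 3: common = {A}, closure = {A, B, C, D, E} → lossless.

Decomposition 2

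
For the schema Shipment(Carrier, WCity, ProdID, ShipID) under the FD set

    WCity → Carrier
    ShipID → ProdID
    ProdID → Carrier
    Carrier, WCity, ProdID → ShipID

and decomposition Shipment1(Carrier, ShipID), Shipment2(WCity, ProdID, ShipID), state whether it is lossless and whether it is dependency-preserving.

Lossless test: (ShipID)⁺ = {Carrier, ProdID, ShipID}, which contains all of one fragment — lossless.
Dependency preservation: the restricted closure of {WCity} across the fragments never reaches {Carrier}, so WCity → Carrier cannot be enforced without a join — not preserved.

lossless but not dependency-preserving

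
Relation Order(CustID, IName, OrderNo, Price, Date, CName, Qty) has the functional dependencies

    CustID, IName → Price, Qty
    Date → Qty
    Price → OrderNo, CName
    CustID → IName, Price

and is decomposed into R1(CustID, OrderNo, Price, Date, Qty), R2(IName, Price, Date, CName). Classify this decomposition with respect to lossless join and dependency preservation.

lossy and not dependency-preserving

Lossless test: (Price, Date)⁺ = {OrderNo, Price, Date, CName, Qty}, which is a superkey of neither fragment — lossy.
Dependency preservation: the restricted closure of {CustID} across the fragments never reaches {IName, Price}, so CustID → IName, Price cannot be enforced without a join — not preserved.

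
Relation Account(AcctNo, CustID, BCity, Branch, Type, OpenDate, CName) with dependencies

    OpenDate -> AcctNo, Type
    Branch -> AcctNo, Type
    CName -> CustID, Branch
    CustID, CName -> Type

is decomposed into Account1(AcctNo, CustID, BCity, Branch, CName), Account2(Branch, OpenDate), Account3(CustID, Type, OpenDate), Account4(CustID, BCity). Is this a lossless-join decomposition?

Chase test. Columns are AcctNo, CustID, BCity, Branch, Type, OpenDate, CName; row i has aⱼ where attribute j ∈ Accounti, else bᵢⱼ.
Initial tableau (one row per fragment):
  row 1: a1 a2 a3 a4 b15 b16 a7
  row 2: b21 b22 b23 a4 b25 a6 b27
  row 3: b31 a2 b33 b34 a5 a6 b37
  row 4: b41 a2 a3 b44 b45 b46 b47
Rows 2 and 3 agree on OpenDate; apply OpenDate→AcctNo, Type and equate their AcctNo, Type entries.
Rows 1 and 2 agree on Branch; apply Branch→AcctNo, Type and equate their AcctNo, Type entries.
No row becomes fully distinguished — the join is lossy.

No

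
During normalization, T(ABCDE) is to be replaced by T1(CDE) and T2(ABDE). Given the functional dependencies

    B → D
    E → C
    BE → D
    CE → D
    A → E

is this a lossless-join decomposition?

Yes

Common attributes: T1 ∩ T2 = {DE}.
Closure of {DE}: E → C applies, adding C. So (DE)⁺ = {CDE}.
This closure contains every attribute of T1, so T1 ∩ T2 → T1. The join is lossless.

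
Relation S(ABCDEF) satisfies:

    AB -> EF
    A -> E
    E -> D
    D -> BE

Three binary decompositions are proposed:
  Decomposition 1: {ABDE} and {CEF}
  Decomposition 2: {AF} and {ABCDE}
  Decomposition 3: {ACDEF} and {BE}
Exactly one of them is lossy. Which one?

Decomposition 1

Decomposition 1: common = {E}, closure = {BDE} → lossy.
Decomposition 2: common = {A}, closure = {ABDEF} → lossless.
Decomposition 3: common = {E}, closure = {BDE} → lossless.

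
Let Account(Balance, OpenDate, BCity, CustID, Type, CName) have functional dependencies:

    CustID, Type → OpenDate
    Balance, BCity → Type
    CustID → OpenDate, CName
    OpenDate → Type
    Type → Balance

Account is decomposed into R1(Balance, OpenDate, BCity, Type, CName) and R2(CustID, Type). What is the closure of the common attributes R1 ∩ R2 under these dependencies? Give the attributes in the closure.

Balance, Type

R1 ∩ R2 = {Type}.
Type → Balance applies, adding Balance
Closure: {Balance, Type}.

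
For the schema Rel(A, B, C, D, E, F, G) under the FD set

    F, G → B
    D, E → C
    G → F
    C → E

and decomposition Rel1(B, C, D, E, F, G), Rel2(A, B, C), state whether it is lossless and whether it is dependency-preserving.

lossy but dependency-preserving

Lossless test: (B, C)⁺ = {B, C, E}, which is a superkey of neither fragment — lossy.
Dependency preservation: every FD's attributes lie within a single fragment, so each can be enforced locally — preserved.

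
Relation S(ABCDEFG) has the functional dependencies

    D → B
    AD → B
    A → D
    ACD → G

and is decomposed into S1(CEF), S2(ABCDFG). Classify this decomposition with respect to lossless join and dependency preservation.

lossy but dependency-preserving

Lossless test: (CF)⁺ = {CF}, which is a superkey of neither fragment — lossy.
Dependency preservation: every FD's attributes lie within a single fragment, so each can be enforced locally — preserved.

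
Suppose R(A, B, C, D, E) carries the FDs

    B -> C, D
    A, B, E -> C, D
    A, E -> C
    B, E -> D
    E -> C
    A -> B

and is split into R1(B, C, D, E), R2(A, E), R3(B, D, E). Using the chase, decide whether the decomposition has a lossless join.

Chase test. Columns are A, B, C, D, E; row i has aⱼ where attribute j ∈ Ri, else bᵢⱼ.
Initial tableau (one row per fragment):
  row 1: b11 a2 a3 a4 a5
  row 2: a1 b22 b23 b24 a5
  row 3: b31 a2 b33 a4 a5
Rows 1 and 3 agree on B; apply B→C, D and equate their C, D entries.
Rows 1 and 2 agree on E; apply E→C and equate their C entries.
No row becomes fully distinguished — the join is lossy.

No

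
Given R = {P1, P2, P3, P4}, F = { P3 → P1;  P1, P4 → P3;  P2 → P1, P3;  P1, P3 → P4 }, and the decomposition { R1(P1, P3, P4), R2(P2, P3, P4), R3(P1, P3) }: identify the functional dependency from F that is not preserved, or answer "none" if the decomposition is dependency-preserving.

P3 → P1 lies within R1.
P1, P4 → P3 lies within R1.
P2 → P1, P3: restricted closure across fragments reaches P1, P3.
P1, P3 → P4 lies within R1.
Every dependency is enforceable on the fragments, so the decomposition is dependency-preserving.

none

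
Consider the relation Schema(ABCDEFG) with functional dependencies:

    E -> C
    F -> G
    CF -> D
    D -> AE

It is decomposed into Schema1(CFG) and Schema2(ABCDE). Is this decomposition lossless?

Common attributes: Schema1 ∩ Schema2 = {C}.
No dependency enlarges {C}, so (C)⁺ = {C}.
The closure contains neither all of Schema1 = {CFG} nor all of Schema2 = {ABCDE}, so the common attributes are not a superkey of either fragment. The join is lossy.

No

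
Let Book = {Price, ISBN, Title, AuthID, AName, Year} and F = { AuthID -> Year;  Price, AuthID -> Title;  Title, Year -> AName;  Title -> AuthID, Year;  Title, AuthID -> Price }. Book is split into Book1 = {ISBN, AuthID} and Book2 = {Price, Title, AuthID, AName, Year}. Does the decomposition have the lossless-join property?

Common attributes: Book1 ∩ Book2 = {AuthID}.
Closure of {AuthID}: AuthID → Year applies, adding Year. So (AuthID)⁺ = {AuthID, Year}.
The closure contains neither all of Book1 = {ISBN, AuthID} nor all of Book2 = {Price, Title, AuthID, AName, Year}, so the common attributes are not a superkey of either fragment. The join is lossy.

No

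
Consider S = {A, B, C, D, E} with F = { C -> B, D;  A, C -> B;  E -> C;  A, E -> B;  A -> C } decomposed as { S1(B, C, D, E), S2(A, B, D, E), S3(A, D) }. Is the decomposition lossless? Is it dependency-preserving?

Lossless test (chase): Rows 1 and 2 agree on E; apply E→C and equate their C entries. Rows 2 and 3 agree on A; apply A→C and equate their C entries. Rows 1 and 3 agree on C; apply C→B, D and equate their B, D entries. Row 2 is now all distinguished symbols — the join is lossless.
Dependency preservation: the restricted closure of {A} across the fragments never reaches {C}, so A → C cannot be enforced without a join — not preserved.

lossless but not dependency-preserving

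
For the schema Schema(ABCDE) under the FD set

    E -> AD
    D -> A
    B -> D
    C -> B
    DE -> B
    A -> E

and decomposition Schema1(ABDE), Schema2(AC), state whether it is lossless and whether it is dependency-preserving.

Lossless test: (A)⁺ = {ABDE}, which contains all of one fragment — lossless.
Dependency preservation: C → B is not contained in any single fragment, but the restricted closure of its left-hand side across the fragments still reaches the right-hand side; the remaining FDs each lie inside some fragment. All dependencies are preserved.

lossless and dependency-preserving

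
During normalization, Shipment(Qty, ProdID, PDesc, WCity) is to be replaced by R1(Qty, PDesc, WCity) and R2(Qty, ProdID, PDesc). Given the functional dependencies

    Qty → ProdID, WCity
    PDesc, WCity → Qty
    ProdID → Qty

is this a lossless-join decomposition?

Common attributes: R1 ∩ R2 = {Qty, PDesc}.
Closure of {Qty, PDesc}: Qty → ProdID, WCity applies, adding ProdID, WCity. So (Qty, PDesc)⁺ = {Qty, ProdID, PDesc, WCity}.
This closure contains every attribute of R1, so R1 ∩ R2 → R1. The join is lossless.

Yes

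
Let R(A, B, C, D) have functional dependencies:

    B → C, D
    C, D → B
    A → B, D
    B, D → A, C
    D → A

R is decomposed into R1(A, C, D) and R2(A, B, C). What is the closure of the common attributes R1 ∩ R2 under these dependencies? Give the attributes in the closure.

R1 ∩ R2 = {A, C}.
A → B, D applies, adding B, D
Closure: {A, B, C, D}.

A, B, C, D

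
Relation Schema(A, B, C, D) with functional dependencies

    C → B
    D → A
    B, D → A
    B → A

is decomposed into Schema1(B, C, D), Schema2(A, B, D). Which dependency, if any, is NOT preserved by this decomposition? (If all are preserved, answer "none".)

C → B lies within Schema1.
D → A lies within Schema2.
B, D → A lies within Schema2.
B → A lies within Schema2.
Every dependency is enforceable on the fragments, so the decomposition is dependency-preserving.

none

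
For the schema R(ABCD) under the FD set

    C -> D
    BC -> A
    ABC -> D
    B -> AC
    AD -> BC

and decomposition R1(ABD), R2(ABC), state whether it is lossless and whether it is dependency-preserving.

lossless but not dependency-preserving

Lossless test: (AB)⁺ = {ABCD}, which contains all of one fragment — lossless.
Dependency preservation: the restricted closure of {C} across the fragments never reaches {D}, so C → D cannot be enforced without a join — not preserved.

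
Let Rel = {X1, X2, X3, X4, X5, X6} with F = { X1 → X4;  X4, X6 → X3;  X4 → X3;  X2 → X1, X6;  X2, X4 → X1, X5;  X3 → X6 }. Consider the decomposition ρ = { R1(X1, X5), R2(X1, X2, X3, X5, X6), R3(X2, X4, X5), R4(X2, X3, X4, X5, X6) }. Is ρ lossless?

Chase test. Columns are X1, X2, X3, X4, X5, X6; row i has aⱼ where attribute j ∈ Ri, else bᵢⱼ.
Initial tableau (one row per fragment):
  row 1: a1 b12 b13 b14 a5 b16
  row 2: a1 a2 a3 b24 a5 a6
  row 3: b31 a2 b33 a4 a5 b36
  row 4: b41 a2 a3 a4 a5 a6
Rows 1 and 2 agree on X1; apply X1→X4 and equate their X4 entries.
Rows 1 and 2 agree on X4; apply X4→X3 and equate their X3 entries.
Rows 3 and 4 agree on X4; apply X4→X3 and equate their X3 entries.
Rows 2 and 3 agree on X2; apply X2→X1, X6 and equate their X1, X6 entries.
Rows 2 and 4 agree on X2; apply X2→X1, X6 and equate their X1, X6 entries.
Rows 1 and 2 agree on X3; apply X3→X6 and equate their X6 entries.
Rows 1 and 3 agree on X1; apply X1→X4 and equate their X4 entries.
Row 2 is now all distinguished symbols — the join is lossless.

Yes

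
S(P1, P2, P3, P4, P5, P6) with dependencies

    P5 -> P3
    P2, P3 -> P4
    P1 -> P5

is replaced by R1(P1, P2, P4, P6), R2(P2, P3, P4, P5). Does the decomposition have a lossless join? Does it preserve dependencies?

Lossless test: (P2, P4)⁺ = {P2, P4}, which is a superkey of neither fragment — lossy.
Dependency preservation: the restricted closure of {P1} across the fragments never reaches {P5}, so P1 → P5 cannot be enforced without a join — not preserved.

lossy and not dependency-preserving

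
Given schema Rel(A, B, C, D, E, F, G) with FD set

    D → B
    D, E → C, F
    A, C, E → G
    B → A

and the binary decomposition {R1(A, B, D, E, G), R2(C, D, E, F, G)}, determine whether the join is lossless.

Common attributes: R1 ∩ R2 = {D, E, G}.
Closure of {D, E, G}: D → B applies, adding B; D, E → C, F applies, adding C, F; B → A applies, adding A. So (D, E, G)⁺ = {A, B, C, D, E, F, G}.
This closure contains every attribute of R1, so R1 ∩ R2 → R1. The join is lossless.

Yes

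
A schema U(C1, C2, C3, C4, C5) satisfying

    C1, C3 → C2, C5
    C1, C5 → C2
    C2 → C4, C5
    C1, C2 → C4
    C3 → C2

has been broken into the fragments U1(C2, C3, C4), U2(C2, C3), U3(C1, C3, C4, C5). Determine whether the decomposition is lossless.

Yes

Chase test. Columns are C1, C2, C3, C4, C5; row i has aⱼ where attribute j ∈ Ui, else bᵢⱼ.
Initial tableau (one row per fragment):
  row 1: b11 a2 a3 a4 b15
  row 2: b21 a2 a3 b24 b25
  row 3: a1 b32 a3 a4 a5
Rows 1 and 2 agree on C2; apply C2→C4, C5 and equate their C4, C5 entries.
Rows 1 and 3 agree on C3; apply C3→C2 and equate their C2 entries.
Rows 1 and 3 agree on C2; apply C2→C4, C5 and equate their C4, C5 entries.
Row 3 is now all distinguished symbols — the join is lossless.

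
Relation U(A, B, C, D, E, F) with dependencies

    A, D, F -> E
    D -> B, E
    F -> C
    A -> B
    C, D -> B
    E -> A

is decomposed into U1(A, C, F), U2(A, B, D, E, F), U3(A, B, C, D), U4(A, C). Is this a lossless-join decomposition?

Chase test. Columns are A, B, C, D, E, F; row i has aⱼ where attribute j ∈ Ui, else bᵢⱼ.
Initial tableau (one row per fragment):
  row 1: a1 b12 a3 b14 b15 a6
  row 2: a1 a2 b23 a4 a5 a6
  row 3: a1 a2 a3 a4 b35 b36
  row 4: a1 b42 a3 b44 b45 b46
Rows 2 and 3 agree on D; apply D→B, E and equate their B, E entries.
Rows 1 and 2 agree on F; apply F→C and equate their C entries.
Rows 1 and 2 agree on A; apply A→B and equate their B entries.
Rows 1 and 4 agree on A; apply A→B and equate their B entries.
Row 2 is now all distinguished symbols — the join is lossless.

Yes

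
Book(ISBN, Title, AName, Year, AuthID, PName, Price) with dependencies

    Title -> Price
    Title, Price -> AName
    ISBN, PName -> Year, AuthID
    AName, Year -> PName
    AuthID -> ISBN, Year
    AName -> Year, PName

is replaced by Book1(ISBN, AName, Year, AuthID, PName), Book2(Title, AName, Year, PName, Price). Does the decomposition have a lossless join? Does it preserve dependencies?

Lossless test: (AName, Year, PName)⁺ = {AName, Year, PName}, which is a superkey of neither fragment — lossy.
Dependency preservation: every FD's attributes lie within a single fragment, so each can be enforced locally — preserved.

lossy but dependency-preserving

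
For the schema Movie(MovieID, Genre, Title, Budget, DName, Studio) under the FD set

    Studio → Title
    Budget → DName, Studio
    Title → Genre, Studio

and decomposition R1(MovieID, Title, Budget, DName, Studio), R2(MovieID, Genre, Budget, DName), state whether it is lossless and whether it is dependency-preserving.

lossless but not dependency-preserving

Lossless test: (MovieID, Budget, DName)⁺ = {MovieID, Genre, Title, Budget, DName, Studio}, which contains all of one fragment — lossless.
Dependency preservation: the restricted closure of {Title} across the fragments never reaches {Genre, Studio}, so Title → Genre, Studio cannot be enforced without a join — not preserved.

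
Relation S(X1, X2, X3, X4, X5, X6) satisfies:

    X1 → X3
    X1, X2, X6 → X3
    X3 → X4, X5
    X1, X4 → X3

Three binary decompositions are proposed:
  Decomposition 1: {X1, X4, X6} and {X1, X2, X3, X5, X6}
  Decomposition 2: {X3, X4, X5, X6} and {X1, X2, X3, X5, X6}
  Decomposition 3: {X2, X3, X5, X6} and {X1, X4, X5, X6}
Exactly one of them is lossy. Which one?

Decomposition 3

Decomposition 1: common = {X1, X6}, closure = {X1, X3, X4, X5, X6} → lossless.
Decomposition 2: common = {X3, X5, X6}, closure = {X3, X4, X5, X6} → lossless.
Decomposition 3: common = {X5, X6}, closure = {X5, X6} → lossy.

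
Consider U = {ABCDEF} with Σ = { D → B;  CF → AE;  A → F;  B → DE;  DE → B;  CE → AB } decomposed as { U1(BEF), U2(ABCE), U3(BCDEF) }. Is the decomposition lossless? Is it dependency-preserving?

Lossless test (chase): Rows 1 and 2 agree on B; apply B→DE and equate their DE entries. Rows 1 and 3 agree on B; apply B→DE and equate their DE entries. Rows 2 and 3 agree on CE; apply CE→AB and equate their AB entries. Rows 2 and 3 agree on A; apply A→F and equate their F entries. Row 2 is now all distinguished symbols — the join is lossless.
Dependency preservation: the restricted closure of {A} across the fragments never reaches {F}, so A → F cannot be enforced without a join — not preserved.

lossless but not dependency-preserving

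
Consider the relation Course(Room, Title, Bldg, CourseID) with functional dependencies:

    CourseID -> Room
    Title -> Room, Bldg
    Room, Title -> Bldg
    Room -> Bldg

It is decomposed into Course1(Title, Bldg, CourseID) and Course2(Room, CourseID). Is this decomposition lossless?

Yes

Common attributes: Course1 ∩ Course2 = {CourseID}.
Closure of {CourseID}: CourseID → Room applies, adding Room; Room → Bldg applies, adding Bldg. So (CourseID)⁺ = {Room, Bldg, CourseID}.
This closure contains every attribute of Course2, so Course1 ∩ Course2 → Course2. The join is lossless.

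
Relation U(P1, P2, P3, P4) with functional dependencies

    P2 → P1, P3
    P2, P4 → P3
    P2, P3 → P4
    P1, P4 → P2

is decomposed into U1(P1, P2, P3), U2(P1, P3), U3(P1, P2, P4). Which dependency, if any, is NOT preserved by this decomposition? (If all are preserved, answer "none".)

P2 → P1, P3 lies within U1.
P2, P4 → P3: restricted closure across fragments reaches P3.
P2, P3 → P4: restricted closure across fragments reaches P4.
P1, P4 → P2 lies within U3.
Every dependency is enforceable on the fragments, so the decomposition is dependency-preserving.

none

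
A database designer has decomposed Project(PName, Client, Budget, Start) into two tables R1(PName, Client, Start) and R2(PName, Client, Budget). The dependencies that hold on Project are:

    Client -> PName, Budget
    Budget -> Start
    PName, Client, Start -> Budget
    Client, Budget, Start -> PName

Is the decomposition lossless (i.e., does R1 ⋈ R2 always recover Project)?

Yes

Common attributes: R1 ∩ R2 = {PName, Client}.
Closure of {PName, Client}: Client → PName, Budget applies, adding Budget; Budget → Start applies, adding Start. So (PName, Client)⁺ = {PName, Client, Budget, Start}.
This closure contains every attribute of R1, so R1 ∩ R2 → R1. The join is lossless.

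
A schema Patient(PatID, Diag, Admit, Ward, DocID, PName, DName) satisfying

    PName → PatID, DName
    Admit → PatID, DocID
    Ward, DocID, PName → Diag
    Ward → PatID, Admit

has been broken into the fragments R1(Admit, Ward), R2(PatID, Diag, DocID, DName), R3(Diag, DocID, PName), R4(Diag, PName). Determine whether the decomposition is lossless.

Chase test. Columns are PatID, Diag, Admit, Ward, DocID, PName, DName; row i has aⱼ where attribute j ∈ Ri, else bᵢⱼ.
Initial tableau (one row per fragment):
  row 1: b11 b12 a3 a4 b15 b16 b17
  row 2: a1 a2 b23 b24 a5 b26 a7
  row 3: b31 a2 b33 b34 a5 a6 b37
  row 4: b41 a2 b43 b44 b45 a6 b47
Rows 3 and 4 agree on PName; apply PName→PatID, DName and equate their PatID, DName entries.
No row becomes fully distinguished — the join is lossy.

No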